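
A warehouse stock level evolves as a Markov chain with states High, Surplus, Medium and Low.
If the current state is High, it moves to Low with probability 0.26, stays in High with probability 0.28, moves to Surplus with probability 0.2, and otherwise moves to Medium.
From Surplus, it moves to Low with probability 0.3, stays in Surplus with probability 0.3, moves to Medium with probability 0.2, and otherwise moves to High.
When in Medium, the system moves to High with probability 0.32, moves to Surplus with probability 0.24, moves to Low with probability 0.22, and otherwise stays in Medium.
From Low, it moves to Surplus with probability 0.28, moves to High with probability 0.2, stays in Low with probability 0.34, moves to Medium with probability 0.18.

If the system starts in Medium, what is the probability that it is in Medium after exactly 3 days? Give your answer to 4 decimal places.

0.2139

Propagate the distribution vector 3 days from Medium.
After 0 days: (0.0000, 0.0000, 1.0000, 0.0000)
After 1 day: (0.3200, 0.2400, 0.2200, 0.2200)
After 2 days: (0.2520, 0.2504, 0.2192, 0.2784)
After 3 days: (0.2465, 0.2561, 0.2139, 0.2835)
P(in Medium after 3 days) = 0.2139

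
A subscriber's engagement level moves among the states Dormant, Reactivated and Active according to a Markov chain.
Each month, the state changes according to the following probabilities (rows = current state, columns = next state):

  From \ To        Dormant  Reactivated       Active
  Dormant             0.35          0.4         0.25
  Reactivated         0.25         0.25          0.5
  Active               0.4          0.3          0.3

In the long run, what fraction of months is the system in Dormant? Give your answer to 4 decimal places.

Let the stationary distribution be π with π = πP and π_1 + π_2 + π_3 = 1.
π_1 = 0.35·π_1 + 0.25·π_2 + 0.4·π_3
π_2 = 0.4·π_1 + 0.25·π_2 + 0.3·π_3
Solving with the normalization constraint gives π = (0.3356, 0.3177, 0.3468).
So the stationary probability of Dormant is 0.3356.

0.3356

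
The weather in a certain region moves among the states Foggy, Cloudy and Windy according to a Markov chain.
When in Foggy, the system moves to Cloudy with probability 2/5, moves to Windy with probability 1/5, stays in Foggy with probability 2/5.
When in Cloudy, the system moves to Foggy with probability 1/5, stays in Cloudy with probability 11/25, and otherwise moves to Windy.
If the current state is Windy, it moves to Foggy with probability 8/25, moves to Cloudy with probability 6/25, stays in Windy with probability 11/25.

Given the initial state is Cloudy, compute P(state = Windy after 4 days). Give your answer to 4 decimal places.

Propagate the distribution vector 4 days from Cloudy.
After 0 days: (0.0000, 1.0000, 0.0000)
After 1 day: (0.2000, 0.4400, 0.3600)
After 2 days: (0.2832, 0.3600, 0.3568)
After 3 days: (0.2995, 0.3573, 0.3432)
After 4 days: (0.3011, 0.3594, 0.3395)
P(in Windy after 4 days) = 0.3395

0.3395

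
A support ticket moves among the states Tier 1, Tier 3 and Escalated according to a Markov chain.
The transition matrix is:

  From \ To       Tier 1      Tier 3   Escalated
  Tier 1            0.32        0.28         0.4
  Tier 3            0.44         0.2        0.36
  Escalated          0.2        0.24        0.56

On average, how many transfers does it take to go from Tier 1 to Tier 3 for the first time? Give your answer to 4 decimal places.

3.8321

Let t(s) be the expected number of transfers to first reach Tier 3 from state s, with t(Tier 3) = 0. Conditioning on the first transfer:
t(Tier 1) = 1 + 0.32·t(Tier 1) + 0.4·t(Escalated)
t(Escalated) = 1 + 0.2·t(Tier 1) + 0.56·t(Escalated)
Solving: t(Tier 1) = 3.8321, t(Escalated) = 4.0146.
Expected transfers from Tier 1 to Tier 3: 3.8321.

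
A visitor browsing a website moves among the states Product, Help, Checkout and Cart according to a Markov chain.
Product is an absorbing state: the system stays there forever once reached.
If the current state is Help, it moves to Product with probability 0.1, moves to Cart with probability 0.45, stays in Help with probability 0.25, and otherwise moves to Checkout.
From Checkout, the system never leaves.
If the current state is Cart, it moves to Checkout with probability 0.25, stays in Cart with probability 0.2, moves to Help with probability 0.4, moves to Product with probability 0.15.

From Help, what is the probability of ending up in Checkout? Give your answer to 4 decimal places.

0.6488

Let h(s) be the probability of absorption at Checkout starting from transient state s. Then h(Checkout) = 1 and h(Product) = 0. By first-step analysis:
h(Help) = 0.1·0 + 0.25·h(Help) + 0.2·1 + 0.45·h(Cart)
h(Cart) = 0.15·0 + 0.4·h(Help) + 0.25·1 + 0.2·h(Cart)
Solving: h(Help) = 0.6488, h(Cart) = 0.6369.
Starting from Help, the probability is 0.6488.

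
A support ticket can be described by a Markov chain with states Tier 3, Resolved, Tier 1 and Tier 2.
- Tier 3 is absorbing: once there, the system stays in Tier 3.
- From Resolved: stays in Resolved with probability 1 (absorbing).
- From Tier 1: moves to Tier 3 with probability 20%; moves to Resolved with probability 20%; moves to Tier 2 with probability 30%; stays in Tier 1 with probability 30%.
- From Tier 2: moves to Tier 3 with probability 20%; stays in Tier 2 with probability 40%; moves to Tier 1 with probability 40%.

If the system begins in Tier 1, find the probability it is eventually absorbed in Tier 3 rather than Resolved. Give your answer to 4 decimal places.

Let h(s) be the probability of absorption at Tier 3 starting from transient state s. Then h(Tier 3) = 1 and h(Resolved) = 0. By first-step analysis:
h(Tier 1) = 0.2·1 + 0.2·0 + 0.3·h(Tier 1) + 0.3·h(Tier 2)
h(Tier 2) = 0.2·1 + 0.4·h(Tier 1) + 0.4·h(Tier 2)
Solving: h(Tier 1) = 0.6000, h(Tier 2) = 0.7333.
Starting from Tier 1, the probability is 0.6000.

0.6000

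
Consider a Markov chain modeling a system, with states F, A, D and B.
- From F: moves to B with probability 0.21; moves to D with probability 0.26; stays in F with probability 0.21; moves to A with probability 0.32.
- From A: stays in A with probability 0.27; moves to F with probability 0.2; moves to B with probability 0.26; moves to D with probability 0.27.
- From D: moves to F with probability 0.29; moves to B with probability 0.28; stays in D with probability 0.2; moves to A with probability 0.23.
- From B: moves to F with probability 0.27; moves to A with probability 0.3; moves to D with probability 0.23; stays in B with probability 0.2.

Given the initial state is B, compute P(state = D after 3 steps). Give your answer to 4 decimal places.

0.2410

Propagate the distribution vector 3 steps from B.
After 0 steps: (0.0000, 0.0000, 0.0000, 1.0000)
After 1 step: (0.2700, 0.3000, 0.2300, 0.2000)
After 2 steps: (0.2374, 0.2803, 0.2432, 0.2391)
After 3 steps: (0.2410, 0.2793, 0.2410, 0.2386)
P(in D after 3 steps) = 0.2410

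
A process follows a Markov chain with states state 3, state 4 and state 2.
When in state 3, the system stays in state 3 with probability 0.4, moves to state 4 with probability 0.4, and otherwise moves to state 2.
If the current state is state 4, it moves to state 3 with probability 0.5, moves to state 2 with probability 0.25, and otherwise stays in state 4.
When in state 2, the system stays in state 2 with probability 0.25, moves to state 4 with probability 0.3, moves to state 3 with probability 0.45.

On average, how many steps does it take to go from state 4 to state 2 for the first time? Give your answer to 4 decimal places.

4.4000

Let t(s) be the expected number of steps to first reach state 2 from state s, with t(state 2) = 0. Conditioning on the first step:
t(state 3) = 1 + 0.4·t(state 3) + 0.4·t(state 4)
t(state 4) = 1 + 0.5·t(state 3) + 0.25·t(state 4)
Solving: t(state 3) = 4.6000, t(state 4) = 4.4000.
Expected steps from state 4 to state 2: 4.4000.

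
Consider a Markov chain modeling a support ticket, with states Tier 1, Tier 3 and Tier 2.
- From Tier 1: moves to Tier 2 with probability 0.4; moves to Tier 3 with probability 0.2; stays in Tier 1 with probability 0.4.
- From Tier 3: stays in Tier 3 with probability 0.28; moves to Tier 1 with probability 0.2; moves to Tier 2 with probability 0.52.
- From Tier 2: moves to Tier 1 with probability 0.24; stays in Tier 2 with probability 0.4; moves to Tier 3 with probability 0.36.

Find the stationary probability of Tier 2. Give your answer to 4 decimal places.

0.4352

Let the stationary distribution be π with π = πP and π_1 + π_2 + π_3 = 1.
π_1 = 0.4·π_1 + 0.2·π_2 + 0.24·π_3
π_2 = 0.2·π_1 + 0.28·π_2 + 0.36·π_3
Solving with the normalization constraint gives π = (0.2718, 0.2931, 0.4352).
So the stationary probability of Tier 2 is 0.4352.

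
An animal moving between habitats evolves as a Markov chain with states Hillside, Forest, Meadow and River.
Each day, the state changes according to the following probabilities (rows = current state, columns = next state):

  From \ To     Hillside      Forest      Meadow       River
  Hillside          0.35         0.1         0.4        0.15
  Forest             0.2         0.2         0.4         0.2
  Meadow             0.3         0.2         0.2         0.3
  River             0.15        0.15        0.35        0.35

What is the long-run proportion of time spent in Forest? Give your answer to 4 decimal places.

0.1613

Let the stationary distribution be π with π = πP and π_1 + π_2 + π_3 + π_4 = 1.
π_1 = 0.35·π_1 + 0.2·π_2 + 0.3·π_3 + 0.15·π_4
π_2 = 0.1·π_1 + 0.2·π_2 + 0.2·π_3 + 0.15·π_4
π_3 = 0.4·π_1 + 0.4·π_2 + 0.2·π_3 + 0.35·π_4
Solving with the normalization constraint gives π = (0.2581, 0.1613, 0.3226, 0.2581).
So the stationary probability of Forest is 0.1613.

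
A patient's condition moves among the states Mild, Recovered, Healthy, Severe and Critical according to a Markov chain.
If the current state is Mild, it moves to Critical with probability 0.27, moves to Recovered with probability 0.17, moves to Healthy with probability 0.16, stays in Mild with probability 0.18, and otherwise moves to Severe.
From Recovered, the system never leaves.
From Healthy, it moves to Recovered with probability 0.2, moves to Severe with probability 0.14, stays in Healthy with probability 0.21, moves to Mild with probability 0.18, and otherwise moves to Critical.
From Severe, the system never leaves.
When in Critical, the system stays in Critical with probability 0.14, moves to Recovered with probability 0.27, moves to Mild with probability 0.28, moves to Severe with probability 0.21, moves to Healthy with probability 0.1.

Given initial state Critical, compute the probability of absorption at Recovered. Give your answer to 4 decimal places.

0.5378

Let h(s) be the probability of absorption at Recovered starting from transient state s. Then h(Recovered) = 1 and h(Severe) = 0. By first-step analysis:
h(Mild) = 0.18·h(Mild) + 0.17·1 + 0.16·h(Healthy) + 0.22·0 + 0.27·h(Critical)
h(Healthy) = 0.18·h(Mild) + 0.2·1 + 0.21·h(Healthy) + 0.14·0 + 0.27·h(Critical)
h(Critical) = 0.28·h(Mild) + 0.27·1 + 0.1·h(Healthy) + 0.21·0 + 0.14·h(Critical)
Solving: h(Mild) = 0.4915, h(Healthy) = 0.5490, h(Critical) = 0.5378.
Starting from Critical, the probability is 0.5378.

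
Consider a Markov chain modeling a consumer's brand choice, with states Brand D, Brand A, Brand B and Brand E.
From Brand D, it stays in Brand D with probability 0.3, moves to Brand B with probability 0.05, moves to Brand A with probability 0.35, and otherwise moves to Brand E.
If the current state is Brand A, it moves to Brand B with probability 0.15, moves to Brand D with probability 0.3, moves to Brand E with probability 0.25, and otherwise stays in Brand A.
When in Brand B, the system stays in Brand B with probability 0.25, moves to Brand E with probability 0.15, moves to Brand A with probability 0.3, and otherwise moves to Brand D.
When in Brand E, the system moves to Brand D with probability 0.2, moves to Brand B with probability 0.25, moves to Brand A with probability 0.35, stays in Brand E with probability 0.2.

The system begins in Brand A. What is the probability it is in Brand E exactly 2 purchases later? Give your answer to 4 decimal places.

Propagate the distribution vector 2 purchases from Brand A.
After 0 purchases: (0.0000, 1.0000, 0.0000, 0.0000)
After 1 purchase: (0.3000, 0.3000, 0.1500, 0.2500)
After 2 purchases: (0.2750, 0.3275, 0.1600, 0.2375)
P(in Brand E after 2 purchases) = 0.2375

0.2375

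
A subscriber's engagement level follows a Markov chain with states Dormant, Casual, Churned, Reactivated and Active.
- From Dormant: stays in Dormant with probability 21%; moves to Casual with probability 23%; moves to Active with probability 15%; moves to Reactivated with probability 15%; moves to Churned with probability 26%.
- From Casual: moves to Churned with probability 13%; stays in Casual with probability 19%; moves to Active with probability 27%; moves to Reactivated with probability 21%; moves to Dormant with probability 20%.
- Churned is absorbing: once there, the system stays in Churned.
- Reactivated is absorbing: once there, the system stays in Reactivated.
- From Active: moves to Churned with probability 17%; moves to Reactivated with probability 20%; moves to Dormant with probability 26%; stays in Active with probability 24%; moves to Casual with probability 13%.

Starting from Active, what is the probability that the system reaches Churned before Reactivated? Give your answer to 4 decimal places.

Let h(s) be the probability of absorption at Churned starting from transient state s. Then h(Churned) = 1 and h(Reactivated) = 0. By first-step analysis:
h(Dormant) = 0.21·h(Dormant) + 0.23·h(Casual) + 0.26·1 + 0.15·0 + 0.15·h(Active)
h(Casual) = 0.2·h(Dormant) + 0.19·h(Casual) + 0.13·1 + 0.21·0 + 0.27·h(Active)
h(Active) = 0.26·h(Dormant) + 0.13·h(Casual) + 0.17·1 + 0.2·0 + 0.24·h(Active)
Solving: h(Dormant) = 0.5575, h(Casual) = 0.4627, h(Active) = 0.4936.
Starting from Active, the probability is 0.4936.

0.4936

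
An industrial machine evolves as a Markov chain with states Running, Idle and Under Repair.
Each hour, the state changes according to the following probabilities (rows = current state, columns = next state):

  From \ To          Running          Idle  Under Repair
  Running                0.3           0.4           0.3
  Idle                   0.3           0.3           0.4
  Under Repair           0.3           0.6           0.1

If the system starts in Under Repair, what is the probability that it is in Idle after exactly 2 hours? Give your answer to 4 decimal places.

0.3600

Sum over the intermediate state after 1 hour:
P = P(Under Repair→Running)·P(Running→Idle) + P(Under Repair→Idle)·P(Idle→Idle) + P(Under Repair→Under Repair)·P(Under Repair→Idle)
  = 0.3×0.4 + 0.6×0.3 + 0.1×0.6
  = 0.1200 + 0.1800 + 0.0600 = 0.3600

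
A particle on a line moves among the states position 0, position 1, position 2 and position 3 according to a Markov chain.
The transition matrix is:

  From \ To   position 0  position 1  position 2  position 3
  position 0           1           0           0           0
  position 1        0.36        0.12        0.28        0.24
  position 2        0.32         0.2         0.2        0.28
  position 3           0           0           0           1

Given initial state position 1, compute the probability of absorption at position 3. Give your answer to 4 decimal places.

0.4173

Let h(s) be the probability of absorption at position 3 starting from transient state s. Then h(position 3) = 1 and h(position 0) = 0. By first-step analysis:
h(position 1) = 0.36·0 + 0.12·h(position 1) + 0.28·h(position 2) + 0.24·1
h(position 2) = 0.32·0 + 0.2·h(position 1) + 0.2·h(position 2) + 0.28·1
Solving: h(position 1) = 0.4173, h(position 2) = 0.4543.
Starting from position 1, the probability is 0.4173.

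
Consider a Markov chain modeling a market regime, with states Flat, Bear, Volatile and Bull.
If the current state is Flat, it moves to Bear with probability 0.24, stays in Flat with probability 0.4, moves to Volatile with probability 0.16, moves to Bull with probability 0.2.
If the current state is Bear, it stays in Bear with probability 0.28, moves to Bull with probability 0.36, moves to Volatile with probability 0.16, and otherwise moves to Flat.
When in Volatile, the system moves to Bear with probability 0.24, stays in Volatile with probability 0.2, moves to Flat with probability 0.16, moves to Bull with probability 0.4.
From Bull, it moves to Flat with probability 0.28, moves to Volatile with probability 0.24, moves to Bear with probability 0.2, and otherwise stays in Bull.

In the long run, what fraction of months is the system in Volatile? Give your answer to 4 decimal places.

Let the stationary distribution be π with π = πP and π_1 + π_2 + π_3 + π_4 = 1.
π_1 = 0.4·π_1 + 0.2·π_2 + 0.16·π_3 + 0.28·π_4
π_2 = 0.24·π_1 + 0.28·π_2 + 0.24·π_3 + 0.2·π_4
π_3 = 0.16·π_1 + 0.16·π_2 + 0.2·π_3 + 0.24·π_4
Solving with the normalization constraint gives π = (0.2705, 0.2375, 0.1917, 0.3004).
So the stationary probability of Volatile is 0.1917.

0.1917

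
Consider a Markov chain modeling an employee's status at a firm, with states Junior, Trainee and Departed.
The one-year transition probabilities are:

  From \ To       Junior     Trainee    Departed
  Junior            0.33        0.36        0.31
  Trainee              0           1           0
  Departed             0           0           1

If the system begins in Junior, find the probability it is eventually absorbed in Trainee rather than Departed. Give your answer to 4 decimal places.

0.5373

Let h(s) be the probability of absorption at Trainee starting from transient state s. Then h(Trainee) = 1 and h(Departed) = 0. By first-step analysis:
h(Junior) = 0.33·h(Junior) + 0.36·1 + 0.31·0
Solving: h(Junior) = 0.5373.
Starting from Junior, the probability is 0.5373.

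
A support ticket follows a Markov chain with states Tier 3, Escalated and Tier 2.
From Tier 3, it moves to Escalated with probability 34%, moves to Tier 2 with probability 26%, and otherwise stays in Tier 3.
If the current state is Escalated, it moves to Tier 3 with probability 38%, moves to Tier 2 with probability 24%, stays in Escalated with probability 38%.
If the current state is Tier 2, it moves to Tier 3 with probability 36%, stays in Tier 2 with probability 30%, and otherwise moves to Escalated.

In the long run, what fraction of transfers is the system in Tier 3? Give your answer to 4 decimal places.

Let the stationary distribution be π with π = πP and π_1 + π_2 + π_3 = 1.
π_1 = 0.4·π_1 + 0.38·π_2 + 0.36·π_3
π_2 = 0.34·π_1 + 0.38·π_2 + 0.34·π_3
Solving with the normalization constraint gives π = (0.3824, 0.3542, 0.2635).
So the stationary probability of Tier 3 is 0.3824.

0.3824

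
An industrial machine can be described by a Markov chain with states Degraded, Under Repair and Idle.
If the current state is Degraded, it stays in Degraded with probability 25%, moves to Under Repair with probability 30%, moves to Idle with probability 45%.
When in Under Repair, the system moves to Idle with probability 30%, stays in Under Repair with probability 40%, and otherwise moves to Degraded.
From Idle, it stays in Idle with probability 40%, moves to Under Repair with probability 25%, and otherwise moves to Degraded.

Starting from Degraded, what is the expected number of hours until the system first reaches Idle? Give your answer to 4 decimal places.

2.5000

Let t(s) be the expected number of hours to first reach Idle from state s, with t(Idle) = 0. Conditioning on the first hour:
t(Degraded) = 1 + 0.25·t(Degraded) + 0.3·t(Under Repair)
t(Under Repair) = 1 + 0.3·t(Degraded) + 0.4·t(Under Repair)
Solving: t(Degraded) = 2.5000, t(Under Repair) = 2.9167.
Expected hours from Degraded to Idle: 2.5000.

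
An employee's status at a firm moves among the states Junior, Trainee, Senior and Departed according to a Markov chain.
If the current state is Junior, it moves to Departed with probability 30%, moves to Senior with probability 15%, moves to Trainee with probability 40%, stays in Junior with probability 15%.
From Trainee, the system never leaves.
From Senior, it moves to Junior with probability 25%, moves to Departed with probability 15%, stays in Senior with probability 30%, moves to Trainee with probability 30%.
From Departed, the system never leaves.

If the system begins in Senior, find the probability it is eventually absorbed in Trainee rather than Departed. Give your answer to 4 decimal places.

0.6368

Let h(s) be the probability of absorption at Trainee starting from transient state s. Then h(Trainee) = 1 and h(Departed) = 0. By first-step analysis:
h(Junior) = 0.15·h(Junior) + 0.4·1 + 0.15·h(Senior) + 0.3·0
h(Senior) = 0.25·h(Junior) + 0.3·1 + 0.3·h(Senior) + 0.15·0
Solving: h(Junior) = 0.5830, h(Senior) = 0.6368.
Starting from Senior, the probability is 0.6368.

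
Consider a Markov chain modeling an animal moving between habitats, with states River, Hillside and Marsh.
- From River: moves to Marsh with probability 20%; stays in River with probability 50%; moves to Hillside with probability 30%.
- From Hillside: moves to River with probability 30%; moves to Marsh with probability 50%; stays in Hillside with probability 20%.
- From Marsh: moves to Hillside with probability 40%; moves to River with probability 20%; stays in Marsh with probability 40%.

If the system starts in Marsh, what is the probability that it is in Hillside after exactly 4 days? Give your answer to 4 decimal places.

Propagate the distribution vector 4 days from Marsh.
After 0 days: (0.0000, 0.0000, 1.0000)
After 1 day: (0.2000, 0.4000, 0.4000)
After 2 days: (0.3000, 0.3000, 0.4000)
After 3 days: (0.3200, 0.3100, 0.3700)
After 4 days: (0.3270, 0.3060, 0.3670)
P(in Hillside after 4 days) = 0.3060

0.3060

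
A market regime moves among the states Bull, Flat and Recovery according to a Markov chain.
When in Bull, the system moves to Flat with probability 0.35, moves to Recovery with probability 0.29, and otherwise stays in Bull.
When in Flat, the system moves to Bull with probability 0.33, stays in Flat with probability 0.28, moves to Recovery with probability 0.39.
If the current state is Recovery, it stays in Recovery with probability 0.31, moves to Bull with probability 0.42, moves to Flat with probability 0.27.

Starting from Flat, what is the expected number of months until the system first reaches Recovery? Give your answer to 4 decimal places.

2.8092

Let t(s) be the expected number of months to first reach Recovery from state s, with t(Recovery) = 0. Conditioning on the first month:
t(Bull) = 1 + 0.36·t(Bull) + 0.35·t(Flat)
t(Flat) = 1 + 0.33·t(Bull) + 0.28·t(Flat)
Solving: t(Bull) = 3.0988, t(Flat) = 2.8092.
Expected months from Flat to Recovery: 2.8092.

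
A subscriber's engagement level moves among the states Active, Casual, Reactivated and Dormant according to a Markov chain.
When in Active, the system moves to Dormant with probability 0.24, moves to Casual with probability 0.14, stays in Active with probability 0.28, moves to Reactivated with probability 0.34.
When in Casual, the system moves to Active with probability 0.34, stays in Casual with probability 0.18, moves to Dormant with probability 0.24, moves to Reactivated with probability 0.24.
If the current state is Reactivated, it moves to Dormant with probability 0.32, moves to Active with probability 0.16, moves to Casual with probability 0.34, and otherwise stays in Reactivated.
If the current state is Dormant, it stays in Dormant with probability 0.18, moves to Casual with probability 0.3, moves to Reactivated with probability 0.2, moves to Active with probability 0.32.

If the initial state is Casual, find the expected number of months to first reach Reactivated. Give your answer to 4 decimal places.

Let t(s) be the expected number of months to first reach Reactivated from state s, with t(Reactivated) = 0. Conditioning on the first month:
t(Active) = 1 + 0.28·t(Active) + 0.14·t(Casual) + 0.24·t(Dormant)
t(Casual) = 1 + 0.34·t(Active) + 0.18·t(Casual) + 0.24·t(Dormant)
t(Dormant) = 1 + 0.32·t(Active) + 0.3·t(Casual) + 0.18·t(Dormant)
Solving: t(Active) = 3.4489, t(Casual) = 3.8082, t(Dormant) = 3.9587.
Expected months from Casual to Reactivated: 3.8082.

3.8082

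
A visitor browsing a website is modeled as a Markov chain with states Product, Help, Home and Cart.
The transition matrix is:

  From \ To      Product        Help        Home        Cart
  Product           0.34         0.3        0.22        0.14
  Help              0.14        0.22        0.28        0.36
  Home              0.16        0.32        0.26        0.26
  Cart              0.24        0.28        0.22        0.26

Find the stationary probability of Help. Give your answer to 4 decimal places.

0.2775

Let the stationary distribution be π with π = πP and π_1 + π_2 + π_3 + π_4 = 1.
π_1 = 0.34·π_1 + 0.14·π_2 + 0.16·π_3 + 0.24·π_4
π_2 = 0.3·π_1 + 0.22·π_2 + 0.32·π_3 + 0.28·π_4
π_3 = 0.22·π_1 + 0.28·π_2 + 0.26·π_3 + 0.22·π_4
Solving with the normalization constraint gives π = (0.2139, 0.2775, 0.2465, 0.2621).
So the stationary probability of Help is 0.2775.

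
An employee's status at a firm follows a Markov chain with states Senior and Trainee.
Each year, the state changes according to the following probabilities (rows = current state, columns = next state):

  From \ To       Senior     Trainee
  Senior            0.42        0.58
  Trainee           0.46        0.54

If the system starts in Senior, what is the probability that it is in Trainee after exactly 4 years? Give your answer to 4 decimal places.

Propagate the distribution vector 4 years from Senior.
After 0 years: (1.0000, 0.0000)
After 1 year: (0.4200, 0.5800)
After 2 years: (0.4432, 0.5568)
After 3 years: (0.4423, 0.5577)
After 4 years: (0.4423, 0.5577)
P(in Trainee after 4 years) = 0.5577

0.5577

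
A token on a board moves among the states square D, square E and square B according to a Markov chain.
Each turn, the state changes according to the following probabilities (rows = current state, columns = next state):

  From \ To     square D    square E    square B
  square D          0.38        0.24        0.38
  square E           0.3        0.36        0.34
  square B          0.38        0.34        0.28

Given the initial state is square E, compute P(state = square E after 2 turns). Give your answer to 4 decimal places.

0.3172

Sum over the intermediate state after 1 turn:
P = P(square E→square D)·P(square D→square E) + P(square E→square E)·P(square E→square E) + P(square E→square B)·P(square B→square E)
  = 0.3×0.24 + 0.36×0.36 + 0.34×0.34
  = 0.0720 + 0.1296 + 0.1156 = 0.3172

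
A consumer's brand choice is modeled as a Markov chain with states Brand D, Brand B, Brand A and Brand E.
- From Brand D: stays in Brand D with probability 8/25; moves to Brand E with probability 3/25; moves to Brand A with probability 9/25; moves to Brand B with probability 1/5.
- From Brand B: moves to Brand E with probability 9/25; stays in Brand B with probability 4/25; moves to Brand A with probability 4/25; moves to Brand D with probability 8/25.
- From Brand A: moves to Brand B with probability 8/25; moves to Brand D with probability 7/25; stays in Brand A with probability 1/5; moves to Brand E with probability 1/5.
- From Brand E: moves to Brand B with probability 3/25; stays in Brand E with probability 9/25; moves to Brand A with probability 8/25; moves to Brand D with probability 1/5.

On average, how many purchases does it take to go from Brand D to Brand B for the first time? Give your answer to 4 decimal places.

4.5195

Let t(s) be the expected number of purchases to first reach Brand B from state s, with t(Brand B) = 0. Conditioning on the first purchase:
t(Brand D) = 1 + 0.32·t(Brand D) + 0.36·t(Brand A) + 0.12·t(Brand E)
t(Brand A) = 1 + 0.28·t(Brand D) + 0.2·t(Brand A) + 0.2·t(Brand E)
t(Brand E) = 1 + 0.2·t(Brand D) + 0.32·t(Brand A) + 0.36·t(Brand E)
Solving: t(Brand D) = 4.5195, t(Brand A) = 4.0863, t(Brand E) = 5.0180.
Expected purchases from Brand D to Brand B: 4.5195.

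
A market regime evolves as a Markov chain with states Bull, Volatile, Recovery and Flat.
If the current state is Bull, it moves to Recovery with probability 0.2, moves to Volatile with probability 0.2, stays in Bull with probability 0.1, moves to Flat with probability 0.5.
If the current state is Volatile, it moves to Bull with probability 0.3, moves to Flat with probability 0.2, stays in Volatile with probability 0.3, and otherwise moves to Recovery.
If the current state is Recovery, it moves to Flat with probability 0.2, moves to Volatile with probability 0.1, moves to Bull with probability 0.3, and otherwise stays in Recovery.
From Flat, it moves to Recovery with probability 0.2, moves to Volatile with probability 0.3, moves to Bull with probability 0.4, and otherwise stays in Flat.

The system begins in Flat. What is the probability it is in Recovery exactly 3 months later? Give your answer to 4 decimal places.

Propagate the distribution vector 3 months from Flat.
After 0 months: (0.0000, 0.0000, 0.0000, 1.0000)
After 1 month: (0.4000, 0.3000, 0.2000, 0.1000)
After 2 months: (0.2300, 0.2200, 0.2400, 0.3100)
After 3 months: (0.2850, 0.2290, 0.2480, 0.2380)
P(in Recovery after 3 months) = 0.2480

0.2480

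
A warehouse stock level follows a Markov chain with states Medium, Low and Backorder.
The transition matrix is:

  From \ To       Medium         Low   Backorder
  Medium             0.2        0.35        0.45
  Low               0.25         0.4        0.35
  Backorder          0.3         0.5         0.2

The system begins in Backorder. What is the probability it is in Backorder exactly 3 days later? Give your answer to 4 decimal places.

0.3220

Propagate the distribution vector 3 days from Backorder.
After 0 days: (0.0000, 0.0000, 1.0000)
After 1 day: (0.3000, 0.5000, 0.2000)
After 2 days: (0.2450, 0.4050, 0.3500)
After 3 days: (0.2553, 0.4228, 0.3220)
P(in Backorder after 3 days) = 0.3220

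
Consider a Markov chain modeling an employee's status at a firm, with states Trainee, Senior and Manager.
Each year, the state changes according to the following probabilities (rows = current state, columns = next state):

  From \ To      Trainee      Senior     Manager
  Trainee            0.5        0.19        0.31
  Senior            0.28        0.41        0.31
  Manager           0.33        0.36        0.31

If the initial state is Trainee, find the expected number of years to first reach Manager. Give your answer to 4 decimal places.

3.2258

Let t(s) be the expected number of years to first reach Manager from state s, with t(Manager) = 0. Conditioning on the first year:
t(Trainee) = 1 + 0.5·t(Trainee) + 0.19·t(Senior)
t(Senior) = 1 + 0.28·t(Trainee) + 0.41·t(Senior)
Solving: t(Trainee) = 3.2258, t(Senior) = 3.2258.
Expected years from Trainee to Manager: 3.2258.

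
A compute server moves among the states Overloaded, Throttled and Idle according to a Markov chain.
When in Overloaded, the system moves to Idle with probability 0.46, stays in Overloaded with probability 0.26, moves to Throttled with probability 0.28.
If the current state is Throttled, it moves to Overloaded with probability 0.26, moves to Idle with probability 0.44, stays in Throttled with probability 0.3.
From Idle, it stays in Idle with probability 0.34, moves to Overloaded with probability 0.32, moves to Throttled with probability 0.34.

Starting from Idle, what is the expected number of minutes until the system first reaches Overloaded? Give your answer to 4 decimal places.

Let t(s) be the expected number of minutes to first reach Overloaded from state s, with t(Overloaded) = 0. Conditioning on the first minute:
t(Throttled) = 1 + 0.3·t(Throttled) + 0.44·t(Idle)
t(Idle) = 1 + 0.34·t(Throttled) + 0.34·t(Idle)
Solving: t(Throttled) = 3.5211, t(Idle) = 3.3291.
Expected minutes from Idle to Overloaded: 3.3291.

3.3291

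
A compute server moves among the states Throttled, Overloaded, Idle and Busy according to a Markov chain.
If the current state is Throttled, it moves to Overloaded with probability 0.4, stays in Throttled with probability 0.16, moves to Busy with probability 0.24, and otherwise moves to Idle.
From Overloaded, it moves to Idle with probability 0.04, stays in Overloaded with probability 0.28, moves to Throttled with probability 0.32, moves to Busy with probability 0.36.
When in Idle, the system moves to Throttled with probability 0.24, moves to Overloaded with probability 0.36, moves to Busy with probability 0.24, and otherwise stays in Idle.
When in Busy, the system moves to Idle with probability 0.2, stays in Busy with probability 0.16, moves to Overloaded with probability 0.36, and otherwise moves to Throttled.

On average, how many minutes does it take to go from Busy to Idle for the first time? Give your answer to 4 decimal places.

Let t(s) be the expected number of minutes to first reach Idle from state s, with t(Idle) = 0. Conditioning on the first minute:
t(Throttled) = 1 + 0.16·t(Throttled) + 0.4·t(Overloaded) + 0.24·t(Busy)
t(Overloaded) = 1 + 0.32·t(Throttled) + 0.28·t(Overloaded) + 0.36·t(Busy)
t(Busy) = 1 + 0.28·t(Throttled) + 0.36·t(Overloaded) + 0.16·t(Busy)
Solving: t(Throttled) = 6.9277, t(Overloaded) = 7.9135, t(Busy) = 6.8912.
Expected minutes from Busy to Idle: 6.8912.

6.8912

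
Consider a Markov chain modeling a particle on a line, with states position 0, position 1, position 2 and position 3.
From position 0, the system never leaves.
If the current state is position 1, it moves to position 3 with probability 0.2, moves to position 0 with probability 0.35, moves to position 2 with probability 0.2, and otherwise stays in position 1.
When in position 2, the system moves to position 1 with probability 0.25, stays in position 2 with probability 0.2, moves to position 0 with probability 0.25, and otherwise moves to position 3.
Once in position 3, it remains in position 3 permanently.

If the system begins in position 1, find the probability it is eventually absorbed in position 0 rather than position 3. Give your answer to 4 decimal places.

0.6000

Let h(s) be the probability of absorption at position 0 starting from transient state s. Then h(position 0) = 1 and h(position 3) = 0. By first-step analysis:
h(position 1) = 0.35·1 + 0.25·h(position 1) + 0.2·h(position 2) + 0.2·0
h(position 2) = 0.25·1 + 0.25·h(position 1) + 0.2·h(position 2) + 0.3·0
Solving: h(position 1) = 0.6000, h(position 2) = 0.5000.
Starting from position 1, the probability is 0.6000.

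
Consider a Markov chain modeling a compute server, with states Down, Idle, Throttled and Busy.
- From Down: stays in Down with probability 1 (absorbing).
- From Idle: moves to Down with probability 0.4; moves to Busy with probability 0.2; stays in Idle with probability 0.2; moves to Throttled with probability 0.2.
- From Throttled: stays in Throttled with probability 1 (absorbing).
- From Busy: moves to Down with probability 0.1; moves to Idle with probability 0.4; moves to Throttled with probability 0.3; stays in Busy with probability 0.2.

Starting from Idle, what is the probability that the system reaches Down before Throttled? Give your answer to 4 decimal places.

0.6071

Let h(s) be the probability of absorption at Down starting from transient state s. Then h(Down) = 1 and h(Throttled) = 0. By first-step analysis:
h(Idle) = 0.4·1 + 0.2·h(Idle) + 0.2·0 + 0.2·h(Busy)
h(Busy) = 0.1·1 + 0.4·h(Idle) + 0.3·0 + 0.2·h(Busy)
Solving: h(Idle) = 0.6071, h(Busy) = 0.4286.
Starting from Idle, the probability is 0.6071.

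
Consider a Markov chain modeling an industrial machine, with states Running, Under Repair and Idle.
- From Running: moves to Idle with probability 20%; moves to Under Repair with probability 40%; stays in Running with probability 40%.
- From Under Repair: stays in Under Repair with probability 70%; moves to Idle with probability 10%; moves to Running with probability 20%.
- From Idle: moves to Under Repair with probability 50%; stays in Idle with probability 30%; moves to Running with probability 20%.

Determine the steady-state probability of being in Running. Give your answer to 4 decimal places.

Let the stationary distribution be π with π = πP and π_1 + π_2 + π_3 = 1.
π_1 = 0.4·π_1 + 0.2·π_2 + 0.2·π_3
π_2 = 0.4·π_1 + 0.7·π_2 + 0.5·π_3
Solving with the normalization constraint gives π = (0.2500, 0.5938, 0.1563).
So the stationary probability of Running is 0.2500.

0.2500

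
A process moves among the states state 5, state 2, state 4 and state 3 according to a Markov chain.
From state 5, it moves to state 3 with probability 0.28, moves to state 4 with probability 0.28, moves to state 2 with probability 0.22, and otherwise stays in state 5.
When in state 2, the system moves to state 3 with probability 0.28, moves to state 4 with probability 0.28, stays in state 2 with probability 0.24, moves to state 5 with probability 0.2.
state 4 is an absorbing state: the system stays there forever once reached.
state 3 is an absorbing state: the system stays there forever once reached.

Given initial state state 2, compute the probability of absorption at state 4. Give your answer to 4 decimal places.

Let h(s) be the probability of absorption at state 4 starting from transient state s. Then h(state 4) = 1 and h(state 3) = 0. By first-step analysis:
h(state 5) = 0.22·h(state 5) + 0.22·h(state 2) + 0.28·1 + 0.28·0
h(state 2) = 0.2·h(state 5) + 0.24·h(state 2) + 0.28·1 + 0.28·0
Solving: h(state 5) = 0.5000, h(state 2) = 0.5000.
Starting from state 2, the probability is 0.5000.

0.5000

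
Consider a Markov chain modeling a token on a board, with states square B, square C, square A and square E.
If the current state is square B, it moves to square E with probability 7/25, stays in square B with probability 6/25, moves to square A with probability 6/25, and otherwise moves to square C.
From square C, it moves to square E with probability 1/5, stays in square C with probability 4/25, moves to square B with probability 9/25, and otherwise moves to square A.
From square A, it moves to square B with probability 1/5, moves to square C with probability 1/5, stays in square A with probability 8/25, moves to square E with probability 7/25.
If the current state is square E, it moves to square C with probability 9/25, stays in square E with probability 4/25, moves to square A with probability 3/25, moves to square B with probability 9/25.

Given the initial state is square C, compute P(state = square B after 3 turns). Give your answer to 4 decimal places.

Propagate the distribution vector 3 turns from square C.
After 0 turns: (0.0000, 1.0000, 0.0000, 0.0000)
After 1 turn: (0.3600, 0.1600, 0.2800, 0.2000)
After 2 turns: (0.2720, 0.2400, 0.2448, 0.2432)
After 3 turns: (0.2882, 0.2402, 0.2400, 0.2316)
P(in square B after 3 turns) = 0.2882

0.2882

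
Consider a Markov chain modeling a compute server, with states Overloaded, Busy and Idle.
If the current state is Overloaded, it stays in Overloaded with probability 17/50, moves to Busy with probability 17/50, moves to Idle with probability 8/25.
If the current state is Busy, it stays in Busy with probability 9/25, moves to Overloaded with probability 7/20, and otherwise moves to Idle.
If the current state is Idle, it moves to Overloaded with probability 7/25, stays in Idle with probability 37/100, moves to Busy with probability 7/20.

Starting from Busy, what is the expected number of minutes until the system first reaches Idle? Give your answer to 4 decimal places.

Let t(s) be the expected number of minutes to first reach Idle from state s, with t(Idle) = 0. Conditioning on the first minute:
t(Overloaded) = 1 + 0.34·t(Overloaded) + 0.34·t(Busy)
t(Busy) = 1 + 0.35·t(Overloaded) + 0.36·t(Busy)
Solving: t(Overloaded) = 3.2301, t(Busy) = 3.3289.
Expected minutes from Busy to Idle: 3.3289.

3.3289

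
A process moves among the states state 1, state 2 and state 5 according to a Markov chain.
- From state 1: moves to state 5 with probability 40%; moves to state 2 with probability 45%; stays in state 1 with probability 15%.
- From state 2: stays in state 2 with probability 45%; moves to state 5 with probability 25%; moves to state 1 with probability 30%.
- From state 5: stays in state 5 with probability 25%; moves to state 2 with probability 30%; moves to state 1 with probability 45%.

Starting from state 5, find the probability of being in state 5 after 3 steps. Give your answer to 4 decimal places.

Propagate the distribution vector 3 steps from state 5.
After 0 steps: (0.0000, 0.0000, 1.0000)
After 1 step: (0.4500, 0.3000, 0.2500)
After 2 steps: (0.2700, 0.4125, 0.3175)
After 3 steps: (0.3071, 0.4024, 0.2905)
P(in state 5 after 3 steps) = 0.2905

0.2905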